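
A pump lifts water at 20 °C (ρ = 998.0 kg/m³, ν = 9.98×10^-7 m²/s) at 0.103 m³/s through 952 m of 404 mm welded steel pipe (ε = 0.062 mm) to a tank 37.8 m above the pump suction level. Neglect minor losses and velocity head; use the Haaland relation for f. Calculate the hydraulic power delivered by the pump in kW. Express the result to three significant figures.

P_hyd ≈ 39.3 kW

V = 4Q/(πD²) = 0.8035 m/s; Re = 3.25×10^5; ε/D = 1.53×10^-4; f = 0.01553
h_f = f(L/D)V²/2g = 1.205 m
Total head H = z + h_f = 37.8 + 1.205 = 39.00 m
P_hyd = ρgQH = 998.0·9.81·0.103·39.00 = 39.33 kW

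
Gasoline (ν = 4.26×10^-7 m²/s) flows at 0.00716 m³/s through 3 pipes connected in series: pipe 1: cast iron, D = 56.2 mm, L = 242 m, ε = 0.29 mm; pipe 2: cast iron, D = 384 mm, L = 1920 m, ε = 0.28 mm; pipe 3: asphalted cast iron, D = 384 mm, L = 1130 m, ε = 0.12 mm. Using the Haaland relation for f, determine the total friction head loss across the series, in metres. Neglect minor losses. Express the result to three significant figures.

Pipe 1: V = 2.886 m/s, Re = 3.81×10^5, ε/D = 0.00516, f = 0.03094, h_1 = f(L/D)V²/2g = 56.58 m
Pipe 2: V = 0.06182 m/s, Re = 5.57×10^4, ε/D = 7.29×10^-4, f = 0.02258, h_2 = f(L/D)V²/2g = 0.02200 m
Pipe 3: V = 0.06182 m/s, Re = 5.57×10^4, ε/D = 3.13×10^-4, f = 0.02123, h_3 = f(L/D)V²/2g = 0.01217 m
Series → Q common, losses add: H = Σh = 56.61 m

H ≈ 56.6 m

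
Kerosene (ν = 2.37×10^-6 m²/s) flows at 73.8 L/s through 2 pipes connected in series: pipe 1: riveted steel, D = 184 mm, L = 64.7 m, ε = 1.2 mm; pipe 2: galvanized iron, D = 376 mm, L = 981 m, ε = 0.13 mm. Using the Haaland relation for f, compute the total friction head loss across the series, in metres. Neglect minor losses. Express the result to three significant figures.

Pipe 1: V = 2.775 m/s, Re = 2.15×10^5, ε/D = 0.00652, f = 0.03337, h_1 = f(L/D)V²/2g = 4.607 m
Pipe 2: V = 0.6646 m/s, Re = 1.05×10^5, ε/D = 3.46×10^-4, f = 0.01925, h_2 = f(L/D)V²/2g = 1.131 m
Series → Q common, losses add: H = Σh = 5.738 m

H ≈ 5.74 m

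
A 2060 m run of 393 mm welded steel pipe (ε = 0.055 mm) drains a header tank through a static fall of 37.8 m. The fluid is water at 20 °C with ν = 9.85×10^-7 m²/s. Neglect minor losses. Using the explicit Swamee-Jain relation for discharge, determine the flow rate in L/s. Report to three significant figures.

Swamee-Jain (Type II): Q = -0.965·√(gD⁵h_f/L)·ln[ε/(3.7D) + √(3.17ν²L/(gD³h_f))]
√(gD⁵h_f/L) = √(9.81·0.393⁵·37.8/2060) = 0.04108
ε/(3.7D) = 3.78×10^-5; √(3.17ν²L/(gD³h_f)) = 1.68×10^-5
Q = -0.965·0.04108·ln(5.460×10^-5) = 0.3891 m³/s
Check: V = 3.21 m/s, Re = 1.28×10^6, f = 0.01384, h_f = 38.0 m ≈ 37.8 m ✓

Q ≈ 389 L/s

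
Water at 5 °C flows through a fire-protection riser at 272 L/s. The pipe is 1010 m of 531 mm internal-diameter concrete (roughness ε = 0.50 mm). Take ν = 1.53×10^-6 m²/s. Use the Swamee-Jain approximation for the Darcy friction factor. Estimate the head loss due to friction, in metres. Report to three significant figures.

h_f ≈ 2.96 m

V = 4Q/(πD²) = 4·0.272/(π·0.531²) = 1.228 m/s
Re = VD/ν = 1.228·0.531/1.53×10^-6 = 4.26×10^5 → turbulent
ε/D = 0.50/531 = 9.42×10^-4
Swamee-Jain: f = 0.02021
h_f = f(L/D)V²/(2g) = 0.02021·(1010/0.531)·1.228²/(2·9.81) = 2.955 m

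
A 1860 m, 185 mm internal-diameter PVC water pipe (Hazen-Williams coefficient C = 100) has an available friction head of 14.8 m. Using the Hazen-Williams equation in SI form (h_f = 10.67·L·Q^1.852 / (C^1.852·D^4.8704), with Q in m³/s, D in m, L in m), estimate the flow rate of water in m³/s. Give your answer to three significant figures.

Q ≈ 0.0242 m³/s

Rearranging: Q = [h_f·C^1.852·D^4.8704 / (10.67·L)]^(1/1.852)
Q = [14.8·100^1.852·0.185^4.8704 / (10.67·1860)]^0.540 = 0.02422 m³/s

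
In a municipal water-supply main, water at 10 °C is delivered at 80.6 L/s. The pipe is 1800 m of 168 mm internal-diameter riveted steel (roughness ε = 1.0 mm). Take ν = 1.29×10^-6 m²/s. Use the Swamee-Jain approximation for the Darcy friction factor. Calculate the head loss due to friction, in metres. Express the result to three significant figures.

h_f ≈ 233 m

V = 4Q/(πD²) = 4·0.0806/(π·0.168²) = 3.636 m/s
Re = VD/ν = 3.636·0.168/1.29×10^-6 = 4.74×10^5 → turbulent
ε/D = 1.0/168 = 0.00595
Swamee-Jain: f = 0.03231
h_f = f(L/D)V²/(2g) = 0.03231·(1800/0.168)·3.636²/(2·9.81) = 233.3 m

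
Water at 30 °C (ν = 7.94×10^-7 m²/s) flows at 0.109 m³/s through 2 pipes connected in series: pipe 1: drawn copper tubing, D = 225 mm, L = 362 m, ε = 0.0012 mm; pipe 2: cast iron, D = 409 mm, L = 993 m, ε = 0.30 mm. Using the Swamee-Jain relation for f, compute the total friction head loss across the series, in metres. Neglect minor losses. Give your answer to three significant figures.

Pipe 1: V = 2.741 m/s, Re = 7.77×10^5, ε/D = 5.33×10^-6, f = 0.01223, h_1 = f(L/D)V²/2g = 7.537 m
Pipe 2: V = 0.8296 m/s, Re = 4.27×10^5, ε/D = 7.33×10^-4, f = 0.01922, h_2 = f(L/D)V²/2g = 1.637 m
Series → Q common, losses add: H = Σh = 9.174 m

H ≈ 9.17 m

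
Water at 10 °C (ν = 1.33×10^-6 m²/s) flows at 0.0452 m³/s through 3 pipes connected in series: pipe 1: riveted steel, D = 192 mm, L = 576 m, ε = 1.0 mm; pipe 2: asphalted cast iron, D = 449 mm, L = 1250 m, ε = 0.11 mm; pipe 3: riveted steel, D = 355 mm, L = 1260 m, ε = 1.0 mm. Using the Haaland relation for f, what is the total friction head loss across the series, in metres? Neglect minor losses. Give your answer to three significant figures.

H ≈ 12.9 m

Pipe 1: V = 1.561 m/s, Re = 2.25×10^5, ε/D = 0.00521, f = 0.03118, h_1 = f(L/D)V²/2g = 11.62 m
Pipe 2: V = 0.2855 m/s, Re = 9.64×10^4, ε/D = 2.45×10^-4, f = 0.01906, h_2 = f(L/D)V²/2g = 0.2204 m
Pipe 3: V = 0.4567 m/s, Re = 1.22×10^5, ε/D = 0.00282, f = 0.02677, h_3 = f(L/D)V²/2g = 1.010 m
Series → Q common, losses add: H = Σh = 12.85 m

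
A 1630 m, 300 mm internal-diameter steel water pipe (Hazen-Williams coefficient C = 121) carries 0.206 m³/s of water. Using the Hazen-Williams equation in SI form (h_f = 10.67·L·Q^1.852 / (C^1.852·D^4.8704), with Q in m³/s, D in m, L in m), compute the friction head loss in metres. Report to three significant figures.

h_f = 10.67·1630·0.206^1.852 / (121^1.852·0.300^4.8704) = 45.60 m

h_f ≈ 45.6 m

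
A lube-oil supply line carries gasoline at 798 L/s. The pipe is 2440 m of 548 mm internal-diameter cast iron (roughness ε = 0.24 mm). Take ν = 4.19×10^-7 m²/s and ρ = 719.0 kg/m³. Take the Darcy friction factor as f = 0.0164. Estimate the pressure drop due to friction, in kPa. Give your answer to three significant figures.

V = 4Q/(πD²) = 4·0.798/(π·0.548²) = 3.383 m/s
h_f = f(L/D)V²/(2g) = 0.01640·(2440/0.548)·3.383²/(2·9.81) = 42.60 m
Δp = ρg·h_f = 719.0·9.81·42.60 = 300.5 kPa

Δp ≈ 301 kPa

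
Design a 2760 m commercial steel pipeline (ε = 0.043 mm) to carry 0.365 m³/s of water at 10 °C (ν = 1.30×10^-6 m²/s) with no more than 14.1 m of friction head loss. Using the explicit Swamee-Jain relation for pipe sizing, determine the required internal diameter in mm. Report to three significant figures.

Swamee-Jain (Type III): D = 0.66·[ε^1.25·(LQ²/(gh_f))^4.75 + ν·Q^9.4·(L/(gh_f))^5.2]^0.04
LQ²/(gh_f) = 2.658; L/(gh_f) = 19.95
Term 1 = ε^1.25·(…)^4.75 = 3.62×10^-4; Term 2 = ν·Q^9.4·(…)^5.2 = 5.75×10^-4
D = 0.66·(3.62×10^-4 + 5.75×10^-4)^0.04 = 0.4994 m = 499 mm
Check: V = 1.86 m/s, Re = 7.16×10^5, f = 0.01373, h_f = 13.4 m ≈ 14.1 m ✓

D ≈ 499 mm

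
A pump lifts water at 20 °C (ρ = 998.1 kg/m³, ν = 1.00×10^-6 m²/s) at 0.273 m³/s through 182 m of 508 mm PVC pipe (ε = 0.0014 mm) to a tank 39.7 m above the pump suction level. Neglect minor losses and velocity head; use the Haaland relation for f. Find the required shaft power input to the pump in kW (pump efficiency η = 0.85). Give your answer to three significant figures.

V = 4Q/(πD²) = 1.347 m/s; Re = 6.84×10^5; ε/D = 2.76×10^-6; f = 0.01240
h_f = f(L/D)V²/2g = 0.4107 m
Total head H = z + h_f = 39.7 + 0.4107 = 40.11 m
P_hyd = ρgQH = 998.1·9.81·0.273·40.11 = 107.2 kW
P_shaft = P_hyd/η = 107.2/0.85 = 126.1 kW

P_shaft ≈ 126 kW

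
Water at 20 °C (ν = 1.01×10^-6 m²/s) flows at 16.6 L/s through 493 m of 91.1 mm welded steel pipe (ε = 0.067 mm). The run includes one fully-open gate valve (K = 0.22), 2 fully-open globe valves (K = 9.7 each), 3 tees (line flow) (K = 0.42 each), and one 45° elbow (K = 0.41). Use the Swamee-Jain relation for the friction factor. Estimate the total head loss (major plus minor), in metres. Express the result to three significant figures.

H_L ≈ 42.6 m

V = 4Q/(πD²) = 2.547 m/s; V²/2g = 0.3306 m
Re = 2.30×10^5, ε/D = 7.35×10^-4 → f = 0.01989 (Swamee-Jain)
Major: h_f = f(L/D)·V²/2g = 0.01989·5412·0.3306 = 35.57 m
Minor: ΣK = 21.3; h_m = ΣK·V²/2g = 7.038 m
Total H_L = 35.57 + 7.038 = 42.61 m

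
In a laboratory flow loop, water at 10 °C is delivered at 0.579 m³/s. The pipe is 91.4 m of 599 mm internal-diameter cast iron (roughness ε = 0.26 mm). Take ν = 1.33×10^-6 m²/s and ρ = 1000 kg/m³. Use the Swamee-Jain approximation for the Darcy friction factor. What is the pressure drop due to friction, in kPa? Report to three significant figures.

V = 4Q/(πD²) = 4·0.579/(π·0.599²) = 2.055 m/s
Re = VD/ν = 2.055·0.599/1.33×10^-6 = 9.25×10^5 → turbulent
ε/D = 0.26/599 = 4.34×10^-4
Swamee-Jain: f = 0.01688
h_f = f(L/D)V²/(2g) = 0.01688·(91.4/0.599)·2.055²/(2·9.81) = 0.5542 m
Δp = ρg·h_f = 1000·9.81·0.5542 = 5.437 kPa

Δp ≈ 5.44 kPa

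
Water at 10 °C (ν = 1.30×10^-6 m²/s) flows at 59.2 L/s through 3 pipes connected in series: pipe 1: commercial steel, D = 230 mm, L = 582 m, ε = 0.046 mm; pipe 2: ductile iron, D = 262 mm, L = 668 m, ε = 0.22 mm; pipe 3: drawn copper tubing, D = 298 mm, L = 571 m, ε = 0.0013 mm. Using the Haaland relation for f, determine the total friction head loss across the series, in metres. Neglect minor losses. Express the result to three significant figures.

H ≈ 8.54 m

Pipe 1: V = 1.425 m/s, Re = 2.52×10^5, ε/D = 2.00×10^-4, f = 0.01639, h_1 = f(L/D)V²/2g = 4.291 m
Pipe 2: V = 1.098 m/s, Re = 2.21×10^5, ε/D = 8.40×10^-4, f = 0.02013, h_2 = f(L/D)V²/2g = 3.154 m
Pipe 3: V = 0.8488 m/s, Re = 1.95×10^5, ε/D = 4.36×10^-6, f = 0.01561, h_3 = f(L/D)V²/2g = 1.098 m
Series → Q common, losses add: H = Σh = 8.542 m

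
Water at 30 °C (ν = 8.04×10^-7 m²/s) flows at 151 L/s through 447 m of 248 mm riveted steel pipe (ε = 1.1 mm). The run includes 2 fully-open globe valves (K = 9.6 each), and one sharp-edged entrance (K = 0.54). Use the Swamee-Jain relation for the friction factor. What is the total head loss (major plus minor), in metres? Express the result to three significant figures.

H_L ≈ 36.3 m

V = 4Q/(πD²) = 3.126 m/s; V²/2g = 0.4980 m
Re = 9.64×10^5, ε/D = 0.00444 → f = 0.02947 (Swamee-Jain)
Major: h_f = f(L/D)·V²/2g = 0.02947·1802·0.4980 = 26.45 m
Minor: ΣK = 19.7; h_m = ΣK·V²/2g = 9.831 m
Total H_L = 26.45 + 9.831 = 36.28 m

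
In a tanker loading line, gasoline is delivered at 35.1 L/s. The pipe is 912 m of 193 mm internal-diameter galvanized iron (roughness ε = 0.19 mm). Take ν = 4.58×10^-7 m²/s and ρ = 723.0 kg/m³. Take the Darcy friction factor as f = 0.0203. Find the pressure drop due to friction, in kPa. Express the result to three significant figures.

V = 4Q/(πD²) = 4·0.0351/(π·0.193²) = 1.200 m/s
h_f = f(L/D)V²/(2g) = 0.02030·(912/0.193)·1.200²/(2·9.81) = 7.038 m
Δp = ρg·h_f = 723.0·9.81·7.038 = 49.92 kPa

Δp ≈ 49.9 kPa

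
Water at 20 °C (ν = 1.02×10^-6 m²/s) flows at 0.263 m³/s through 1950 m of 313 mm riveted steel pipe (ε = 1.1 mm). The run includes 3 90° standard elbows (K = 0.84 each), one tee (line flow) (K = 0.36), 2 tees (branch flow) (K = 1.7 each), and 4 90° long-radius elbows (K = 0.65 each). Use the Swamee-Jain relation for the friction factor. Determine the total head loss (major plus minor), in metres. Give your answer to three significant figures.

H_L ≈ 107 m

V = 4Q/(πD²) = 3.418 m/s; V²/2g = 0.5955 m
Re = 1.05×10^6, ε/D = 0.00351 → f = 0.02755 (Swamee-Jain)
Major: h_f = f(L/D)·V²/2g = 0.02755·6230·0.5955 = 102.2 m
Minor: ΣK = 8.88; h_m = ΣK·V²/2g = 5.288 m
Total H_L = 102.2 + 5.288 = 107.5 m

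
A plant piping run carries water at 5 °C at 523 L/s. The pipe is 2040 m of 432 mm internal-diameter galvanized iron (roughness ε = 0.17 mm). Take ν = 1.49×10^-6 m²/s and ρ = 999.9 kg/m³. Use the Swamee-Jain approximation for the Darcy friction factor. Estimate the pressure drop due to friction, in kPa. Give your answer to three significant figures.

Δp ≈ 496 kPa

V = 4Q/(πD²) = 4·0.523/(π·0.432²) = 3.568 m/s
Re = VD/ν = 3.568·0.432/1.49×10^-6 = 1.03×10^6 → turbulent
ε/D = 0.17/432 = 3.94×10^-4
Swamee-Jain: f = 0.01651
h_f = f(L/D)V²/(2g) = 0.01651·(2040/0.432)·3.568²/(2·9.81) = 50.60 m
Δp = ρg·h_f = 999.9·9.81·50.60 = 496.3 kPa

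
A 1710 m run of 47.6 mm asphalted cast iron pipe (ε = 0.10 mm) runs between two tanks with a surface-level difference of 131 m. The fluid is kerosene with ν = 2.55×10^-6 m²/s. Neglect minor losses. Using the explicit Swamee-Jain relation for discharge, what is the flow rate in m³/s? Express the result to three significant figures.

Q ≈ 0.00283 m³/s

Swamee-Jain (Type II): Q = -0.965·√(gD⁵h_f/L)·ln[ε/(3.7D) + √(3.17ν²L/(gD³h_f))]
√(gD⁵h_f/L) = √(9.81·0.0476⁵·131/1710) = 4.285×10^-4
ε/(3.7D) = 5.68×10^-4; √(3.17ν²L/(gD³h_f)) = 5.04×10^-4
Q = -0.965·4.285×10^-4·ln(0.001072) = 0.002828 m³/s
Check: V = 1.59 m/s, Re = 2.97×10^4, f = 0.02863, h_f = 132 m ≈ 131 m ✓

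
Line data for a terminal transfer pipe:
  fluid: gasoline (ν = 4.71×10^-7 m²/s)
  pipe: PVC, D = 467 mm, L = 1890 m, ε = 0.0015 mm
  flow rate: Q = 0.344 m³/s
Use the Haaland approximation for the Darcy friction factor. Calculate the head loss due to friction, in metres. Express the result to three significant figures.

h_f ≈ 8.69 m

V = 4Q/(πD²) = 4·0.344/(π·0.467²) = 2.008 m/s
Re = VD/ν = 2.008·0.467/4.71×10^-7 = 1.99×10^6 → turbulent
ε/D = 0.0015/467 = 3.21×10^-6
Haaland: f = 0.01044
h_f = f(L/D)V²/(2g) = 0.01044·(1890/0.467)·2.008²/(2·9.81) = 8.685 m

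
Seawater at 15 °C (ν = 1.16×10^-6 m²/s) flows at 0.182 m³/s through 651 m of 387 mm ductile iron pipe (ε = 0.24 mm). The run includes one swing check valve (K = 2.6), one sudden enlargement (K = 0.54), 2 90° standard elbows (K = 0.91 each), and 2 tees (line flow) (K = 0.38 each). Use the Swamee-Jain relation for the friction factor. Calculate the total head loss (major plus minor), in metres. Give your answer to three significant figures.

V = 4Q/(πD²) = 1.547 m/s; V²/2g = 0.1220 m
Re = 5.16×10^5, ε/D = 6.20×10^-4 → f = 0.01846 (Swamee-Jain)
Major: h_f = f(L/D)·V²/2g = 0.01846·1682·0.1220 = 3.790 m
Minor: ΣK = 5.72; h_m = ΣK·V²/2g = 0.6979 m
Total H_L = 3.790 + 0.6979 = 4.488 m

H_L ≈ 4.49 m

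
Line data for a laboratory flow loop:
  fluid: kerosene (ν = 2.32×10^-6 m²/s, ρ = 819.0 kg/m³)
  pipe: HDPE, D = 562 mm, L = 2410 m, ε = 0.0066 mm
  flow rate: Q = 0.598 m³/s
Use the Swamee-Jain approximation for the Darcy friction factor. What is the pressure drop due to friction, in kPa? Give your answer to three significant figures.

V = 4Q/(πD²) = 4·0.598/(π·0.562²) = 2.411 m/s
Re = VD/ν = 2.411·0.562/2.32×10^-6 = 5.84×10^5 → turbulent
ε/D = 0.0066/562 = 1.17×10^-5
Swamee-Jain: f = 0.01294
h_f = f(L/D)V²/(2g) = 0.01294·(2410/0.562)·2.411²/(2·9.81) = 16.44 m
Δp = ρg·h_f = 819.0·9.81·16.44 = 132.1 kPa

Δp ≈ 132 kPa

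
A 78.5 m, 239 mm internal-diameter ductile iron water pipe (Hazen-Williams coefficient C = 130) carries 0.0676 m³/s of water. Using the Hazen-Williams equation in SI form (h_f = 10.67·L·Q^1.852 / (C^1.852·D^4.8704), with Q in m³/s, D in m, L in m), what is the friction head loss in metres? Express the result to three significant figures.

h_f = 10.67·78.5·0.0676^1.852 / (130^1.852·0.239^4.8704) = 0.7388 m

h_f ≈ 0.739 m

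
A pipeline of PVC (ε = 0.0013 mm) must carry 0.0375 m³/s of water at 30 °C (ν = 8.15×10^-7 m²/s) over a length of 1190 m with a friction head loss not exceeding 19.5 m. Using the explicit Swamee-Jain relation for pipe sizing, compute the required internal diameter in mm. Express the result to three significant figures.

Swamee-Jain (Type III): D = 0.66·[ε^1.25·(LQ²/(gh_f))^4.75 + ν·Q^9.4·(L/(gh_f))^5.2]^0.04
LQ²/(gh_f) = 0.008748; L/(gh_f) = 6.221
Term 1 = ε^1.25·(…)^4.75 = 7.35×10^-18; Term 2 = ν·Q^9.4·(…)^5.2 = 4.32×10^-16
D = 0.66·(7.35×10^-18 + 4.32×10^-16)^0.04 = 0.1604 m = 160 mm
Check: V = 1.86 m/s, Re = 3.65×10^5, f = 0.01397, h_f = 18.2 m ≈ 19.5 m ✓

D ≈ 160 mm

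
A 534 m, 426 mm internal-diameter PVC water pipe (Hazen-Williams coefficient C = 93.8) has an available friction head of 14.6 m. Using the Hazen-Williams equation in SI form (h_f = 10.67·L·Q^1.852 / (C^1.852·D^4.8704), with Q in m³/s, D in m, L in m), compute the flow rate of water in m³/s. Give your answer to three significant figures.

Q ≈ 0.397 m³/s

Rearranging: Q = [h_f·C^1.852·D^4.8704 / (10.67·L)]^(1/1.852)
Q = [14.6·93.8^1.852·0.426^4.8704 / (10.67·534)]^0.540 = 0.3966 m³/s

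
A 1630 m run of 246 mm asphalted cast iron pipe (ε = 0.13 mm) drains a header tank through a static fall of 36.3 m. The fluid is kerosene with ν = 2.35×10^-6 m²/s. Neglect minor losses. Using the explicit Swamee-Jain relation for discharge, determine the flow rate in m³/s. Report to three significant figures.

Q ≈ 0.114 m³/s

Swamee-Jain (Type II): Q = -0.965·√(gD⁵h_f/L)·ln[ε/(3.7D) + √(3.17ν²L/(gD³h_f))]
√(gD⁵h_f/L) = √(9.81·0.246⁵·36.3/1630) = 0.01403
ε/(3.7D) = 1.43×10^-4; √(3.17ν²L/(gD³h_f)) = 7.34×10^-5
Q = -0.965·0.01403·ln(2.162×10^-4) = 0.1143 m³/s
Check: V = 2.40 m/s, Re = 2.52×10^5, f = 0.01873, h_f = 36.5 m ≈ 36.3 m ✓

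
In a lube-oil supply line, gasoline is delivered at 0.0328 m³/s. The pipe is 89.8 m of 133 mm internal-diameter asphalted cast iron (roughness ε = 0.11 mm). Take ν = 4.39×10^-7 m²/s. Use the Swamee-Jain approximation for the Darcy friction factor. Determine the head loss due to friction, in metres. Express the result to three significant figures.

V = 4Q/(πD²) = 4·0.0328/(π·0.133²) = 2.361 m/s
Re = VD/ν = 2.361·0.133/4.39×10^-7 = 7.15×10^5 → turbulent
ε/D = 0.11/133 = 8.27×10^-4
Swamee-Jain: f = 0.01935
h_f = f(L/D)V²/(2g) = 0.01935·(89.8/0.133)·2.361²/(2·9.81) = 3.712 m

h_f ≈ 3.71 m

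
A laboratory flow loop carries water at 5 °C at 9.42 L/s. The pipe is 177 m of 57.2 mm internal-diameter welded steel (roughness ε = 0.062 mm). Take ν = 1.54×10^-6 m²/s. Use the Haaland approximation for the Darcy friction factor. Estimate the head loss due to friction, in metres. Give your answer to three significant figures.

V = 4Q/(πD²) = 4·0.00942/(π·0.0572²) = 3.666 m/s
Re = VD/ν = 3.666·0.0572/1.54×10^-6 = 1.36×10^5 → turbulent
ε/D = 0.062/57.2 = 0.00108
Haaland: f = 0.02173
h_f = f(L/D)V²/(2g) = 0.02173·(177/0.0572)·3.666²/(2·9.81) = 46.06 m

h_f ≈ 46.1 m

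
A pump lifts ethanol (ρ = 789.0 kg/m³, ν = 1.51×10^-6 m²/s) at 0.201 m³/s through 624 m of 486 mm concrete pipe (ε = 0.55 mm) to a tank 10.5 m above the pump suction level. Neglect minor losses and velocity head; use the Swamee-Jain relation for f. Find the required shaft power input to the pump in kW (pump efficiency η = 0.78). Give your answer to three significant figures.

V = 4Q/(πD²) = 1.084 m/s; Re = 3.49×10^5; ε/D = 0.00113; f = 0.02115
h_f = f(L/D)V²/2g = 1.625 m
Total head H = z + h_f = 10.5 + 1.625 = 12.13 m
P_hyd = ρgQH = 789.0·9.81·0.201·12.13 = 18.86 kW
P_shaft = P_hyd/η = 18.86/0.78 = 24.18 kW

P_shaft ≈ 24.2 kW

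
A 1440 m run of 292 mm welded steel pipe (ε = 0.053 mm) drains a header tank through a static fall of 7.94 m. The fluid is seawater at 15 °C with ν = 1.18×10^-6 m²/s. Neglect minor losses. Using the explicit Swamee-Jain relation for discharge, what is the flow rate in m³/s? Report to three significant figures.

Swamee-Jain (Type II): Q = -0.965·√(gD⁵h_f/L)·ln[ε/(3.7D) + √(3.17ν²L/(gD³h_f))]
√(gD⁵h_f/L) = √(9.81·0.292⁵·7.94/1440) = 0.01072
ε/(3.7D) = 4.91×10^-5; √(3.17ν²L/(gD³h_f)) = 5.72×10^-5
Q = -0.965·0.01072·ln(1.063×10^-4) = 0.09461 m³/s
Check: V = 1.41 m/s, Re = 3.50×10^5, f = 0.01589, h_f = 7.97 m ≈ 7.94 m ✓

Q ≈ 0.0946 m³/s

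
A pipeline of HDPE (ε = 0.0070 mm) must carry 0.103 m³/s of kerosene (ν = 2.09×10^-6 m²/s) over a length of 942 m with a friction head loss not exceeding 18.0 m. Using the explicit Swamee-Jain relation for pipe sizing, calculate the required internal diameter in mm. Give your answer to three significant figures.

Swamee-Jain (Type III): D = 0.66·[ε^1.25·(LQ²/(gh_f))^4.75 + ν·Q^9.4·(L/(gh_f))^5.2]^0.04
LQ²/(gh_f) = 0.05660; L/(gh_f) = 5.335
Term 1 = ε^1.25·(…)^4.75 = 4.29×10^-13; Term 2 = ν·Q^9.4·(…)^5.2 = 6.63×10^-12
D = 0.66·(4.29×10^-13 + 6.63×10^-12)^0.04 = 0.2363 m = 236 mm
Check: V = 2.35 m/s, Re = 2.66×10^5, f = 0.01503, h_f = 16.8 m ≈ 18.0 m ✓

D ≈ 236 mm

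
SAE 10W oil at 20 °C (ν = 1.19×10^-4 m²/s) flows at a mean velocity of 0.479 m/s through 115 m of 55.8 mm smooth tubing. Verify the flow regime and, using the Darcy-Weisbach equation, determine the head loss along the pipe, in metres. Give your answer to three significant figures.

h_f ≈ 6.87 m

Re = VD/ν = 0.479·0.05580/1.19×10^-4 = 225 → laminar (Re < 2300)
f = 64/Re = 0.2849
h_f = f(L/D)V²/(2g) = 0.2849·(115/0.05580)·0.479²/(2·9.81) = 6.867 m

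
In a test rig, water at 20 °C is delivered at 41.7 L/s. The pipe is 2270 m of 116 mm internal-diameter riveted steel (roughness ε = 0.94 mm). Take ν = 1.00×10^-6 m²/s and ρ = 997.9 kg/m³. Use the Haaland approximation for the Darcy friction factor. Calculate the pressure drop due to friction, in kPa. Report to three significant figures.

V = 4Q/(πD²) = 4·0.0417/(π·0.116²) = 3.946 m/s
Re = VD/ν = 3.946·0.116/1.00×10^-6 = 4.58×10^5 → turbulent
ε/D = 0.94/116 = 0.00810
Haaland: f = 0.03556
h_f = f(L/D)V²/(2g) = 0.03556·(2270/0.116)·3.946²/(2·9.81) = 552.1 m
Δp = ρg·h_f = 997.9·9.81·552.1 = 5405 kPa

Δp ≈ 5410 kPa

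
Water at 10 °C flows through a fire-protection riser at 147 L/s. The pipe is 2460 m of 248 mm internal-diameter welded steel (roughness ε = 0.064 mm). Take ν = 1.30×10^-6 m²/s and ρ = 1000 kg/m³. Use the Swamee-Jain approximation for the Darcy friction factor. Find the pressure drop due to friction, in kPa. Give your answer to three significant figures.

Δp ≈ 728 kPa

V = 4Q/(πD²) = 4·0.147/(π·0.248²) = 3.043 m/s
Re = VD/ν = 3.043·0.248/1.30×10^-6 = 5.81×10^5 → turbulent
ε/D = 0.064/248 = 2.58×10^-4
Swamee-Jain: f = 0.01586
h_f = f(L/D)V²/(2g) = 0.01586·(2460/0.248)·3.043²/(2·9.81) = 74.25 m
Δp = ρg·h_f = 1000·9.81·74.25 = 728.4 kPa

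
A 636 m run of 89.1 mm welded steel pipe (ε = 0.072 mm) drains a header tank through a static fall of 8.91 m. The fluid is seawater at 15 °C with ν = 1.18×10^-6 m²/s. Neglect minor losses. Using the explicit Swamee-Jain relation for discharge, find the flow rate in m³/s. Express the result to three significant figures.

Swamee-Jain (Type II): Q = -0.965·√(gD⁵h_f/L)·ln[ε/(3.7D) + √(3.17ν²L/(gD³h_f))]
√(gD⁵h_f/L) = √(9.81·0.0891⁵·8.91/636) = 8.785×10^-4
ε/(3.7D) = 2.18×10^-4; √(3.17ν²L/(gD³h_f)) = 2.13×10^-4
Q = -0.965·8.785×10^-4·ln(4.315×10^-4) = 0.006569 m³/s
Check: V = 1.05 m/s, Re = 7.95×10^4, f = 0.02221, h_f = 8.97 m ≈ 8.91 m ✓

Q ≈ 0.00657 m³/s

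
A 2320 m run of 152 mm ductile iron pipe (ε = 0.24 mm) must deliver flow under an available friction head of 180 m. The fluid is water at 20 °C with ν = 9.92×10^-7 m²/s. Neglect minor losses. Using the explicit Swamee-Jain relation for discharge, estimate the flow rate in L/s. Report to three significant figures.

Q ≈ 58.3 L/s

Swamee-Jain (Type II): Q = -0.965·√(gD⁵h_f/L)·ln[ε/(3.7D) + √(3.17ν²L/(gD³h_f))]
√(gD⁵h_f/L) = √(9.81·0.152⁵·180/2320) = 0.007858
ε/(3.7D) = 4.27×10^-4; √(3.17ν²L/(gD³h_f)) = 3.42×10^-5
Q = -0.965·0.007858·ln(4.609×10^-4) = 0.05826 m³/s
Check: V = 3.21 m/s, Re = 4.92×10^5, f = 0.02257, h_f = 181 m ≈ 180 m ✓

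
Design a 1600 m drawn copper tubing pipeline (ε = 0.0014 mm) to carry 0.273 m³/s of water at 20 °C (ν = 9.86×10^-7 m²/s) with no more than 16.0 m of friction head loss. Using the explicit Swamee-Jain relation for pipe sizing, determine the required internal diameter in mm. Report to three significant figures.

D ≈ 378 mm

Swamee-Jain (Type III): D = 0.66·[ε^1.25·(LQ²/(gh_f))^4.75 + ν·Q^9.4·(L/(gh_f))^5.2]^0.04
LQ²/(gh_f) = 0.7597; L/(gh_f) = 10.19
Term 1 = ε^1.25·(…)^4.75 = 1.31×10^-8; Term 2 = ν·Q^9.4·(…)^5.2 = 8.65×10^-7
D = 0.66·(1.31×10^-8 + 8.65×10^-7)^0.04 = 0.3778 m = 378 mm
Check: V = 2.43 m/s, Re = 9.33×10^5, f = 0.01183, h_f = 15.1 m ≈ 16.0 m ✓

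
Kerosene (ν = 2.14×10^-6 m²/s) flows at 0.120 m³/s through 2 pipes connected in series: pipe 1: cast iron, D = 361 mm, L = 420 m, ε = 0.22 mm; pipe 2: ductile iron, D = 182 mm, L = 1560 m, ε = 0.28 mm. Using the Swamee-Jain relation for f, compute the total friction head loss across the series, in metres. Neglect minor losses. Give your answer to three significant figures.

Pipe 1: V = 1.172 m/s, Re = 1.98×10^5, ε/D = 6.09×10^-4, f = 0.01951, h_1 = f(L/D)V²/2g = 1.590 m
Pipe 2: V = 4.613 m/s, Re = 3.92×10^5, ε/D = 0.00154, f = 0.02256, h_2 = f(L/D)V²/2g = 209.7 m
Series → Q common, losses add: H = Σh = 211.3 m

H ≈ 211 m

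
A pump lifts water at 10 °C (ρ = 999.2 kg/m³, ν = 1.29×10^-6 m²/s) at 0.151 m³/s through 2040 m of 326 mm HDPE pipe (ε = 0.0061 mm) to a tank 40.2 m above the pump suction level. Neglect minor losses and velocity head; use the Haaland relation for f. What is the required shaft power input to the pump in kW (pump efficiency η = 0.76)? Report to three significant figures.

V = 4Q/(πD²) = 1.809 m/s; Re = 4.57×10^5; ε/D = 1.87×10^-5; f = 0.01348
h_f = f(L/D)V²/2g = 14.07 m
Total head H = z + h_f = 40.2 + 14.07 = 54.27 m
P_hyd = ρgQH = 999.2·9.81·0.151·54.27 = 80.33 kW
P_shaft = P_hyd/η = 80.33/0.76 = 105.7 kW

P_shaft ≈ 106 kW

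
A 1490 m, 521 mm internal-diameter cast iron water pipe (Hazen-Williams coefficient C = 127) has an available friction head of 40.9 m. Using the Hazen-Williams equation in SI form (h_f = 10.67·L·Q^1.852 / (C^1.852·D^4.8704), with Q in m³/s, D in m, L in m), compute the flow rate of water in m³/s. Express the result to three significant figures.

Q ≈ 0.914 m³/s

Rearranging: Q = [h_f·C^1.852·D^4.8704 / (10.67·L)]^(1/1.852)
Q = [40.9·127^1.852·0.521^4.8704 / (10.67·1490)]^0.540 = 0.9138 m³/s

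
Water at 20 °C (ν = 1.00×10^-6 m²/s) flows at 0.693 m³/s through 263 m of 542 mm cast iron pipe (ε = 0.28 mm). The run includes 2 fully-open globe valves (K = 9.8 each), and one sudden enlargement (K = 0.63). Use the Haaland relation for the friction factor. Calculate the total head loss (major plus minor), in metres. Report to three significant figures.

H_L ≈ 13.1 m

V = 4Q/(πD²) = 3.004 m/s; V²/2g = 0.4598 m
Re = 1.63×10^6, ε/D = 5.17×10^-4 → f = 0.01712 (Haaland)
Major: h_f = f(L/D)·V²/2g = 0.01712·485.2·0.4598 = 3.821 m
Minor: ΣK = 20.2; h_m = ΣK·V²/2g = 9.302 m
Total H_L = 3.821 + 9.302 = 13.12 m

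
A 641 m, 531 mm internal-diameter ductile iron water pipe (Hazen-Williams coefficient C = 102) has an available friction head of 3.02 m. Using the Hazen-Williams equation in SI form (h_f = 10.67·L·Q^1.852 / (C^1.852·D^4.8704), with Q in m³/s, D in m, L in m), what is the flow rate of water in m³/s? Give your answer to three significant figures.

Rearranging: Q = [h_f·C^1.852·D^4.8704 / (10.67·L)]^(1/1.852)
Q = [3.02·102^1.852·0.531^4.8704 / (10.67·641)]^0.540 = 0.2979 m³/s

Q ≈ 0.298 m³/s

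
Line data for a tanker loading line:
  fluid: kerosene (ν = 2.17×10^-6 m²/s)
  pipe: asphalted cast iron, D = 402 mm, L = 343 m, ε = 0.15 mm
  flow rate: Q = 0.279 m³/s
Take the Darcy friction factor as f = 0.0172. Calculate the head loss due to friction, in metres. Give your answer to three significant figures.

h_f ≈ 3.61 m

V = 4Q/(πD²) = 4·0.279/(π·0.402²) = 2.198 m/s
h_f = f(L/D)V²/(2g) = 0.01720·(343/0.402)·2.198²/(2·9.81) = 3.614 m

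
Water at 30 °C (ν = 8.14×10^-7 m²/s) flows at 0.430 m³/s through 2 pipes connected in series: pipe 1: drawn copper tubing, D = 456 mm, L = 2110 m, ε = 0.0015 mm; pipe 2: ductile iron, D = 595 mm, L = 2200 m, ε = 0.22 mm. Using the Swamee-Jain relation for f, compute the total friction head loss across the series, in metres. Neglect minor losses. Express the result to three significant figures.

Pipe 1: V = 2.633 m/s, Re = 1.47×10^6, ε/D = 3.29×10^-6, f = 0.01099, h_1 = f(L/D)V²/2g = 17.97 m
Pipe 2: V = 1.546 m/s, Re = 1.13×10^6, ε/D = 3.70×10^-4, f = 0.01627, h_2 = f(L/D)V²/2g = 7.335 m
Series → Q common, losses add: H = Σh = 25.30 m

H ≈ 25.3 m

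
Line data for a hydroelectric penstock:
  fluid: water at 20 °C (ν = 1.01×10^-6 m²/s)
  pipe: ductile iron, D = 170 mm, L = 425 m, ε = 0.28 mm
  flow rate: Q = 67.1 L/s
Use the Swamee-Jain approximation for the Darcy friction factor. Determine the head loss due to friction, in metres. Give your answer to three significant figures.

h_f ≈ 25.4 m

V = 4Q/(πD²) = 4·0.0671/(π·0.170²) = 2.956 m/s
Re = VD/ν = 2.956·0.170/1.01×10^-6 = 4.98×10^5 → turbulent
ε/D = 0.28/170 = 0.00165
Swamee-Jain: f = 0.02280
h_f = f(L/D)V²/(2g) = 0.02280·(425/0.170)·2.956²/(2·9.81) = 25.38 m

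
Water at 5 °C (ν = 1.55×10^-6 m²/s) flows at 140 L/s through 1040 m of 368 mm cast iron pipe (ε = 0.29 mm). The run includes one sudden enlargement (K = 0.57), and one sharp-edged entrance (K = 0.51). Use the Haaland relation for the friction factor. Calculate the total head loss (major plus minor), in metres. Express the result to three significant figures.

H_L ≈ 4.97 m

V = 4Q/(πD²) = 1.316 m/s; V²/2g = 0.08831 m
Re = 3.13×10^5, ε/D = 7.88×10^-4 → f = 0.01954 (Haaland)
Major: h_f = f(L/D)·V²/2g = 0.01954·2826·0.08831 = 4.877 m
Minor: ΣK = 1.08; h_m = ΣK·V²/2g = 0.09537 m
Total H_L = 4.877 + 0.09537 = 4.972 m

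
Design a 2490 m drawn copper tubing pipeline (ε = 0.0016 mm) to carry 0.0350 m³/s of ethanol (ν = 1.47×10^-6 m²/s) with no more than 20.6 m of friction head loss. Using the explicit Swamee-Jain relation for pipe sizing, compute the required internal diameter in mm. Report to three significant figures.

D ≈ 184 mm

Swamee-Jain (Type III): D = 0.66·[ε^1.25·(LQ²/(gh_f))^4.75 + ν·Q^9.4·(L/(gh_f))^5.2]^0.04
LQ²/(gh_f) = 0.01509; L/(gh_f) = 12.32
Term 1 = ε^1.25·(…)^4.75 = 1.27×10^-16; Term 2 = ν·Q^9.4·(…)^5.2 = 1.42×10^-14
D = 0.66·(1.27×10^-16 + 1.42×10^-14)^0.04 = 0.1844 m = 184 mm
Check: V = 1.31 m/s, Re = 1.64×10^5, f = 0.01621, h_f = 19.2 m ≈ 20.6 m ✓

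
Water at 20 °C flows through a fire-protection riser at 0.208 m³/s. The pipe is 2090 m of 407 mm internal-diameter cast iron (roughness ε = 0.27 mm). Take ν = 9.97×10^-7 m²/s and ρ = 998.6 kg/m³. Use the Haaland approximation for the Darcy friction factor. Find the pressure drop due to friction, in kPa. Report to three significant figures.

V = 4Q/(πD²) = 4·0.208/(π·0.407²) = 1.599 m/s
Re = VD/ν = 1.599·0.407/9.97×10^-7 = 6.53×10^5 → turbulent
ε/D = 0.27/407 = 6.63×10^-4
Haaland: f = 0.01839
h_f = f(L/D)V²/(2g) = 0.01839·(2090/0.407)·1.599²/(2·9.81) = 12.30 m
Δp = ρg·h_f = 998.6·9.81·12.30 = 120.5 kPa

Δp ≈ 121 kPa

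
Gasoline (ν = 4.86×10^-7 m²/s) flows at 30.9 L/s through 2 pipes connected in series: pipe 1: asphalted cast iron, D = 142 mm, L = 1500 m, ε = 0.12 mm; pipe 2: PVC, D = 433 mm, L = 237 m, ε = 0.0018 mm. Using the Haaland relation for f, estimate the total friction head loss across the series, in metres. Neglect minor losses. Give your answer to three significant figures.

Pipe 1: V = 1.951 m/s, Re = 5.70×10^5, ε/D = 8.45×10^-4, f = 0.01941, h_1 = f(L/D)V²/2g = 39.79 m
Pipe 2: V = 0.2098 m/s, Re = 1.87×10^5, ε/D = 4.16×10^-6, f = 0.01573, h_2 = f(L/D)V²/2g = 0.01932 m
Series → Q common, losses add: H = Σh = 39.81 m

H ≈ 39.8 m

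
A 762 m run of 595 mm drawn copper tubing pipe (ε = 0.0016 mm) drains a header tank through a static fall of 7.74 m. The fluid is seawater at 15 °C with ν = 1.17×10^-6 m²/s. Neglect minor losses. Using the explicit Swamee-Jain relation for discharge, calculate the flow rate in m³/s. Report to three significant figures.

Swamee-Jain (Type II): Q = -0.965·√(gD⁵h_f/L)·ln[ε/(3.7D) + √(3.17ν²L/(gD³h_f))]
√(gD⁵h_f/L) = √(9.81·0.595⁵·7.74/762) = 0.08620
ε/(3.7D) = 7.27×10^-7; √(3.17ν²L/(gD³h_f)) = 1.44×10^-5
Q = -0.965·0.08620·ln(1.511×10^-5) = 0.9234 m³/s
Check: V = 3.32 m/s, Re = 1.69×10^6, f = 0.01074, h_f = 7.73 m ≈ 7.74 m ✓

Q ≈ 0.923 m³/s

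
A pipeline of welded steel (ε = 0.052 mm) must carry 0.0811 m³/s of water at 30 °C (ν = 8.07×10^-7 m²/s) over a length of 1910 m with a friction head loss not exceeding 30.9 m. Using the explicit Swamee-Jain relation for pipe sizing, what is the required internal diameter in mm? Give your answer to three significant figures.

Swamee-Jain (Type III): D = 0.66·[ε^1.25·(LQ²/(gh_f))^4.75 + ν·Q^9.4·(L/(gh_f))^5.2]^0.04
LQ²/(gh_f) = 0.04144; L/(gh_f) = 6.301
Term 1 = ε^1.25·(…)^4.75 = 1.20×10^-12; Term 2 = ν·Q^9.4·(…)^5.2 = 6.44×10^-13
D = 0.66·(1.20×10^-12 + 6.44×10^-13)^0.04 = 0.2239 m = 224 mm
Check: V = 2.06 m/s, Re = 5.71×10^5, f = 0.01564, h_f = 28.8 m ≈ 30.9 m ✓

D ≈ 224 mm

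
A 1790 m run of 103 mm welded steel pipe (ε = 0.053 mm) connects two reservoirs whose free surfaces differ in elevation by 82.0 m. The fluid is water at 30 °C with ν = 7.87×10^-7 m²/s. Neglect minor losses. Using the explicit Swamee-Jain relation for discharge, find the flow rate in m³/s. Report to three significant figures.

Swamee-Jain (Type II): Q = -0.965·√(gD⁵h_f/L)·ln[ε/(3.7D) + √(3.17ν²L/(gD³h_f))]
√(gD⁵h_f/L) = √(9.81·0.103⁵·82.0/1790) = 0.002282
ε/(3.7D) = 1.39×10^-4; √(3.17ν²L/(gD³h_f)) = 6.32×10^-5
Q = -0.965·0.002282·ln(2.023×10^-4) = 0.01873 m³/s
Check: V = 2.25 m/s, Re = 2.94×10^5, f = 0.01844, h_f = 82.6 m ≈ 82.0 m ✓

Q ≈ 0.0187 m³/s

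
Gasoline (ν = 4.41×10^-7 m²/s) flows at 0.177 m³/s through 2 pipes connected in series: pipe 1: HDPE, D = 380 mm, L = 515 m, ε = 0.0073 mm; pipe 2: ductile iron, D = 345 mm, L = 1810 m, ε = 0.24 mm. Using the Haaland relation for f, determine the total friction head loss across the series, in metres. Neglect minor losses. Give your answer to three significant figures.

H ≈ 19.5 m

Pipe 1: V = 1.561 m/s, Re = 1.34×10^6, ε/D = 1.92×10^-5, f = 0.01147, h_1 = f(L/D)V²/2g = 1.930 m
Pipe 2: V = 1.893 m/s, Re = 1.48×10^6, ε/D = 6.96×10^-4, f = 0.01828, h_2 = f(L/D)V²/2g = 17.53 m
Series → Q common, losses add: H = Σh = 19.45 m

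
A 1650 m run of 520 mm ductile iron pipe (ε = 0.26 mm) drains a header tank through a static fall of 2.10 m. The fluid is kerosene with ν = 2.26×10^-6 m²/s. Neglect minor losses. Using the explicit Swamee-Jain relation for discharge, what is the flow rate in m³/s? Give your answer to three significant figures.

Swamee-Jain (Type II): Q = -0.965·√(gD⁵h_f/L)·ln[ε/(3.7D) + √(3.17ν²L/(gD³h_f))]
√(gD⁵h_f/L) = √(9.81·0.520⁵·2.10/1650) = 0.02179
ε/(3.7D) = 1.35×10^-4; √(3.17ν²L/(gD³h_f)) = 9.60×10^-5
Q = -0.965·0.02179·ln(2.312×10^-4) = 0.1760 m³/s
Check: V = 0.829 m/s, Re = 1.91×10^5, f = 0.01902, h_f = 2.11 m ≈ 2.10 m ✓

Q ≈ 0.176 m³/s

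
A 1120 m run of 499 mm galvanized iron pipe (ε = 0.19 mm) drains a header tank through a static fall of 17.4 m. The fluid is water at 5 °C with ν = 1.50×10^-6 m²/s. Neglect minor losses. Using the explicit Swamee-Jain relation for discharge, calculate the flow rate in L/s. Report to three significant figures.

Q ≈ 597 L/s

Swamee-Jain (Type II): Q = -0.965·√(gD⁵h_f/L)·ln[ε/(3.7D) + √(3.17ν²L/(gD³h_f))]
√(gD⁵h_f/L) = √(9.81·0.499⁵·17.4/1120) = 0.06867
ε/(3.7D) = 1.03×10^-4; √(3.17ν²L/(gD³h_f)) = 1.94×10^-5
Q = -0.965·0.06867·ln(1.223×10^-4) = 0.5970 m³/s
Check: V = 3.05 m/s, Re = 1.02×10^6, f = 0.01642, h_f = 17.5 m ≈ 17.4 m ✓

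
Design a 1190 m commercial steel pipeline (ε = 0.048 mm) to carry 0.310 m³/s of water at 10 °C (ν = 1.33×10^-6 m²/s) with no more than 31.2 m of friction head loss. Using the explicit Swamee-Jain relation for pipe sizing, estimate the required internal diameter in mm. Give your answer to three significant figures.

Swamee-Jain (Type III): D = 0.66·[ε^1.25·(LQ²/(gh_f))^4.75 + ν·Q^9.4·(L/(gh_f))^5.2]^0.04
LQ²/(gh_f) = 0.3736; L/(gh_f) = 3.888
Term 1 = ε^1.25·(…)^4.75 = 3.72×10^-8; Term 2 = ν·Q^9.4·(…)^5.2 = 2.57×10^-8
D = 0.66·(3.72×10^-8 + 2.57×10^-8)^0.04 = 0.3400 m = 340 mm
Check: V = 3.41 m/s, Re = 8.73×10^5, f = 0.01421, h_f = 29.6 m ≈ 31.2 m ✓

D ≈ 340 mm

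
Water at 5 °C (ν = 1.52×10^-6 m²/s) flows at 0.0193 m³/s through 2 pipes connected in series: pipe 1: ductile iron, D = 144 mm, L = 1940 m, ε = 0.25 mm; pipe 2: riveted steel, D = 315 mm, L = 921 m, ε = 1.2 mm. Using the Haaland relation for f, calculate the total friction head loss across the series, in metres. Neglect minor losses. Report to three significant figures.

Pipe 1: V = 1.185 m/s, Re = 1.12×10^5, ε/D = 0.00174, f = 0.02409, h_1 = f(L/D)V²/2g = 23.23 m
Pipe 2: V = 0.2477 m/s, Re = 5.13×10^4, ε/D = 0.00381, f = 0.02997, h_2 = f(L/D)V²/2g = 0.2739 m
Series → Q common, losses add: H = Σh = 23.50 m

H ≈ 23.5 m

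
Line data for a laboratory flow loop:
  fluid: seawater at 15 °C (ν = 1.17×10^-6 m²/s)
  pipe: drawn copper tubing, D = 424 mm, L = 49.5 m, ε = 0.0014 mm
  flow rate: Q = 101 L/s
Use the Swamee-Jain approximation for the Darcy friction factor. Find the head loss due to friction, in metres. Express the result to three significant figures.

h_f ≈ 0.0451 m

V = 4Q/(πD²) = 4·0.101/(π·0.424²) = 0.7153 m/s
Re = VD/ν = 0.7153·0.424/1.17×10^-6 = 2.59×10^5 → turbulent
ε/D = 0.0014/424 = 3.30×10^-6
Swamee-Jain: f = 0.01481
h_f = f(L/D)V²/(2g) = 0.01481·(49.5/0.424)·0.7153²/(2·9.81) = 0.04510 m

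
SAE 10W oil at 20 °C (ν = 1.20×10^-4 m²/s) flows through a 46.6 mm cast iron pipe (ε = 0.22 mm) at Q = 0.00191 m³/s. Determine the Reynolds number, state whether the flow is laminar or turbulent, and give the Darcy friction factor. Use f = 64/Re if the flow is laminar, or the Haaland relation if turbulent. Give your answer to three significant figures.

V = 4Q/(πD²) = 1.120 m/s
Re = VD/ν = 1.120·0.0466/1.20×10^-4 = 435
Re < 2300 → laminar → f = 64/Re = 0.1472

Re ≈ 435; laminar; f = 64/Re ≈ 0.147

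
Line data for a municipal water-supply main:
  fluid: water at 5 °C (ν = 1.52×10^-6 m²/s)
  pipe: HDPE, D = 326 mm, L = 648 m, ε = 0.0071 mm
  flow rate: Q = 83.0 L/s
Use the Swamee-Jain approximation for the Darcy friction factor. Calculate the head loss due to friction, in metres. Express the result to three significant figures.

h_f ≈ 1.56 m

V = 4Q/(πD²) = 4·0.0830/(π·0.326²) = 0.9944 m/s
Re = VD/ν = 0.9944·0.326/1.52×10^-6 = 2.13×10^5 → turbulent
ε/D = 0.0071/326 = 2.18×10^-5
Swamee-Jain: f = 0.01555
h_f = f(L/D)V²/(2g) = 0.01555·(648/0.326)·0.9944²/(2·9.81) = 1.557 m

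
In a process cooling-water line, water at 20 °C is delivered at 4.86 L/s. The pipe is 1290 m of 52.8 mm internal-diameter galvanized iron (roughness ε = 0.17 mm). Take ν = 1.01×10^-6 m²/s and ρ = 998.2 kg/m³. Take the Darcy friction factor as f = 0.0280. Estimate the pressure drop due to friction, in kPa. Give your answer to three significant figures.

Δp ≈ 1680 kPa

V = 4Q/(πD²) = 4·0.00486/(π·0.0528²) = 2.220 m/s
h_f = f(L/D)V²/(2g) = 0.02800·(1290/0.0528)·2.220²/(2·9.81) = 171.8 m
Δp = ρg·h_f = 998.2·9.81·171.8 = 1682 kPa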